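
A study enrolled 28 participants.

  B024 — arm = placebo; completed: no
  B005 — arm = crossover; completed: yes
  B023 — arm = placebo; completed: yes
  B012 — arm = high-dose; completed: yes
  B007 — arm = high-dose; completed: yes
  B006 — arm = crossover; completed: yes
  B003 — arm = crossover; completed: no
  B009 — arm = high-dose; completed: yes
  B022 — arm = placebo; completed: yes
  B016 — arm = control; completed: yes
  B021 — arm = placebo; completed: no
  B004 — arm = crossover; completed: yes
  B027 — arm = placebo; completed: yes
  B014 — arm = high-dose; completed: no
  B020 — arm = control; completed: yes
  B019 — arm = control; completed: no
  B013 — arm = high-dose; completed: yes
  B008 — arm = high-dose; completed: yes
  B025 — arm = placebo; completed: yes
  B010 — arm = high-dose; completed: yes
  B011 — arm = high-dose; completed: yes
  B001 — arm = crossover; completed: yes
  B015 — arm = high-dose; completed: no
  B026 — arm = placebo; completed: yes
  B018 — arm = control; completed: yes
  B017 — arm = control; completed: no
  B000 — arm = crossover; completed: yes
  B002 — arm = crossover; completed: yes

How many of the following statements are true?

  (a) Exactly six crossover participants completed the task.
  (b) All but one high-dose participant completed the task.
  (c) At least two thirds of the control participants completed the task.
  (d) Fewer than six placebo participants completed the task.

2

(a) crossover: |A| = 7, |A ∩ B| = 6; needs |A ∩ B| = 6 — true.
(b) high-dose: |A| = 9, |A ∩ B| = 7; needs |A ∖ B| = 1 — false.
(c) control: |A| = 5, |A ∩ B| = 3; needs |A ∩ B| / |A| ≥ 2/3 — false.
(d) placebo: |A| = 7, |A ∩ B| = 5; needs |A ∩ B| < 6 — true.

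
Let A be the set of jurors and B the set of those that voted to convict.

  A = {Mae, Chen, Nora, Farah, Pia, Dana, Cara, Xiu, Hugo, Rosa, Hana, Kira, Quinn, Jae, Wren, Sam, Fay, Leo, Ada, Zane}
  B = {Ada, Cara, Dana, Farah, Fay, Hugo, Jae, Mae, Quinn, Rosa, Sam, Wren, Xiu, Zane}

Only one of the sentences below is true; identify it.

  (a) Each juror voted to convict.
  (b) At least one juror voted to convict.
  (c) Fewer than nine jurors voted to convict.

(b)

|A| = 20, |A ∩ B| = 14, |A ∖ B| = 6.
(a) requires A ⊆ B, i.e. every element of A is in B (|A ∖ B| = 0): false.
(b) requires A ∩ B ≠ ∅ (|A ∩ B| ≥ 1): true.
(c) requires |A ∩ B| < 9: false.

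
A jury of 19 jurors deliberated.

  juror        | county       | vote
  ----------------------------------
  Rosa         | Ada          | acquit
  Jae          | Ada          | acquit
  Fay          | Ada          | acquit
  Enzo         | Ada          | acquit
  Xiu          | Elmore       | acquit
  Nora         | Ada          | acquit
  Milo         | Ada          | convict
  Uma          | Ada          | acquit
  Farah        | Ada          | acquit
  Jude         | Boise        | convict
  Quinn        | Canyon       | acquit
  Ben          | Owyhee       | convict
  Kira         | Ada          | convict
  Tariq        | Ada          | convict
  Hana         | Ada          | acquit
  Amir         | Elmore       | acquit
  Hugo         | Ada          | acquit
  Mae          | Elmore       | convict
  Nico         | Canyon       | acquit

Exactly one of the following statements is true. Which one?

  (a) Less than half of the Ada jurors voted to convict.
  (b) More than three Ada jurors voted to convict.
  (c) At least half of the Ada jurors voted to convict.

|A| = 12, |A ∩ B| = 3, |A ∖ B| = 9.
(a) requires |A ∩ B| < |A ∖ B|: true.
(b) requires |A ∩ B| > 3: false.
(c) requires |A ∩ B| ≥ |A ∖ B|: false.

(a)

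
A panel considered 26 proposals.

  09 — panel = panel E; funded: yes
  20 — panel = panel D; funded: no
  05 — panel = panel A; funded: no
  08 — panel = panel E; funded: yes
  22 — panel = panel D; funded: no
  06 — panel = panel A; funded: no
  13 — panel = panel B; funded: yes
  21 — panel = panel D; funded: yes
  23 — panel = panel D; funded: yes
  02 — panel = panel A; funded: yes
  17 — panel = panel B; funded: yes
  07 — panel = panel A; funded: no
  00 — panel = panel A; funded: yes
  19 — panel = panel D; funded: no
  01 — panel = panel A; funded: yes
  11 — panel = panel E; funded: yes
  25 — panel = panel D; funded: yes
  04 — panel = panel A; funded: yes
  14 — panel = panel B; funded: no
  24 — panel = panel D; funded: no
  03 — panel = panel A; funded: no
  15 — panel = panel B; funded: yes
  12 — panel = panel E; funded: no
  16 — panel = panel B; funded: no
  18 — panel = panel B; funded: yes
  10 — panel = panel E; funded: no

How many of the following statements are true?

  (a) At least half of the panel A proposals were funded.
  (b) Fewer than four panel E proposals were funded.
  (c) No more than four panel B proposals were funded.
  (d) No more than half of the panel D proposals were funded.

4

(a) panel A: |A| = 8, |A ∩ B| = 4; needs |A ∩ B| ≥ |A ∖ B| — true.
(b) panel E: |A| = 5, |A ∩ B| = 3; needs |A ∩ B| < 4 — true.
(c) panel B: |A| = 6, |A ∩ B| = 4; needs |A ∩ B| ≤ 4 — true.
(d) panel D: |A| = 7, |A ∩ B| = 3; needs |A ∩ B| ≤ |A ∖ B| — true.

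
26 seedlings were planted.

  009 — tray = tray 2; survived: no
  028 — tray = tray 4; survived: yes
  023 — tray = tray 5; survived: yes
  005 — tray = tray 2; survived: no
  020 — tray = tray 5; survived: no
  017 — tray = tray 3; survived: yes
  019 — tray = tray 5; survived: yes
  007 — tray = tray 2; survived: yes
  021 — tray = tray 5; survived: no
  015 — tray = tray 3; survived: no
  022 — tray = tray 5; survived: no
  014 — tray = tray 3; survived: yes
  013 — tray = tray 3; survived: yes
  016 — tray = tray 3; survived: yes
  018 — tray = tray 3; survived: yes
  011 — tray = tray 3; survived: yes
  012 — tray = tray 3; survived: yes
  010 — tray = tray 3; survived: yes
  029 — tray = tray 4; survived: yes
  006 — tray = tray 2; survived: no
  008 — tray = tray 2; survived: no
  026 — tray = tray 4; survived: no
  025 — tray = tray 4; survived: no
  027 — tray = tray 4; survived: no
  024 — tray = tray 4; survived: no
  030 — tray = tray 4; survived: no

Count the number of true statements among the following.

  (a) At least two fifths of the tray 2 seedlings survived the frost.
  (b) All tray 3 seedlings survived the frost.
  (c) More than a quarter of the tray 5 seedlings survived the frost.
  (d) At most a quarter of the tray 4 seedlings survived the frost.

(a) tray 2: |A| = 5, |A ∩ B| = 1; needs |A ∩ B| / |A| ≥ 2/5 — false.
(b) tray 3: |A| = 9, |A ∩ B| = 8; needs A ⊆ B, i.e. every element of A is in B (|A ∖ B| = 0) — false.
(c) tray 5: |A| = 5, |A ∩ B| = 2; needs |A ∩ B| / |A| > 1/4 — true.
(d) tray 4: |A| = 7, |A ∩ B| = 2; needs |A ∩ B| / |A| ≤ 1/4 — false.

1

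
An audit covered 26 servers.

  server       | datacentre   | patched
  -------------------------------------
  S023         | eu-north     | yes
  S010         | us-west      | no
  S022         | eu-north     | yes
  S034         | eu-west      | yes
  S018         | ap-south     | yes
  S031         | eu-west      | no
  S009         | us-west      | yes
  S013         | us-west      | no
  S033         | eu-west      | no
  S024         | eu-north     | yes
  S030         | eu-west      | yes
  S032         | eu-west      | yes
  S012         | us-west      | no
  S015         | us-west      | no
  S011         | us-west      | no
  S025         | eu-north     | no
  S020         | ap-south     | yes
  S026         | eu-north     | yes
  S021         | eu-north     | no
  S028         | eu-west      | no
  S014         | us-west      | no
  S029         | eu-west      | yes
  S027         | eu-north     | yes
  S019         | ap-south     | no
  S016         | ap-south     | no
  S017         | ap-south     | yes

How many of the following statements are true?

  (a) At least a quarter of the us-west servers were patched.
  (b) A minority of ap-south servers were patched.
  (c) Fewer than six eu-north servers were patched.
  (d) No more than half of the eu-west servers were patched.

1

(a) us-west: |A| = 7, |A ∩ B| = 1; needs |A ∩ B| / |A| ≥ 1/4 — false.
(b) ap-south: |A| = 5, |A ∩ B| = 3; needs |A ∩ B| < |A ∖ B| — false.
(c) eu-north: |A| = 7, |A ∩ B| = 5; needs |A ∩ B| < 6 — true.
(d) eu-west: |A| = 7, |A ∩ B| = 4; needs |A ∩ B| ≤ |A ∖ B| — false.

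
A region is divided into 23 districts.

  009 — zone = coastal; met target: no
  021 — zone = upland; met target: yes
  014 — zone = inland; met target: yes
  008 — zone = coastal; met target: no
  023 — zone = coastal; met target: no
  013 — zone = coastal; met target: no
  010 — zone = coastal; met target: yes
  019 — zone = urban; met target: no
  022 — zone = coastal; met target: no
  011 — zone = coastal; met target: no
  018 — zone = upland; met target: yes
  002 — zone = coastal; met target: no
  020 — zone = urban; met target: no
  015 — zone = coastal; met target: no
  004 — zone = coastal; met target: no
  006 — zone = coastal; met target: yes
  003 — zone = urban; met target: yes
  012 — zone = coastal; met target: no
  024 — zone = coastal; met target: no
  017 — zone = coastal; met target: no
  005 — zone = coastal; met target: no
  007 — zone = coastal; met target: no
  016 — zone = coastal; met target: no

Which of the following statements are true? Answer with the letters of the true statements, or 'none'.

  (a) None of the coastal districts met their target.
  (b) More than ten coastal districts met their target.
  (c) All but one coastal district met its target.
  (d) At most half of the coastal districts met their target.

(d)

|A| = 17, |A ∩ B| = 2, |A ∖ B| = 15.
(a) A ∩ B = ∅ (|A ∩ B| = 0): fails.
(b) |A ∩ B| > 10: fails.
(c) |A ∖ B| = 1: fails.
(d) |A ∩ B| ≤ |A ∖ B|: holds.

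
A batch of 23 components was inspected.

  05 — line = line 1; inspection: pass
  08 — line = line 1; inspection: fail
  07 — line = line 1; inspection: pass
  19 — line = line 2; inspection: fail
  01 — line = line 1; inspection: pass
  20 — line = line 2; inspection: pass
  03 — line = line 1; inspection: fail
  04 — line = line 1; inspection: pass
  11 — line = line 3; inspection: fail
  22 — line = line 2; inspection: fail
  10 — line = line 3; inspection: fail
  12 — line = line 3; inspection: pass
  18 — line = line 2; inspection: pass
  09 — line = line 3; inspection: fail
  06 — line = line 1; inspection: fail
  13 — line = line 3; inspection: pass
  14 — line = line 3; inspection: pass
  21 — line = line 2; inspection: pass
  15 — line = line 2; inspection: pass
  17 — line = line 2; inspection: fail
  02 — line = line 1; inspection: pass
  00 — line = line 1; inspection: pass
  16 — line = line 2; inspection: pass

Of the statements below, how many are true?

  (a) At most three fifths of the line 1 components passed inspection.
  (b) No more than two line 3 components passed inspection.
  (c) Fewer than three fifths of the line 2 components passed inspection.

0

(a) line 1: |A| = 9, |A ∩ B| = 6; needs |A ∩ B| / |A| ≤ 3/5 — false.
(b) line 3: |A| = 6, |A ∩ B| = 3; needs |A ∩ B| ≤ 2 — false.
(c) line 2: |A| = 8, |A ∩ B| = 5; needs |A ∩ B| / |A| < 3/5 — false.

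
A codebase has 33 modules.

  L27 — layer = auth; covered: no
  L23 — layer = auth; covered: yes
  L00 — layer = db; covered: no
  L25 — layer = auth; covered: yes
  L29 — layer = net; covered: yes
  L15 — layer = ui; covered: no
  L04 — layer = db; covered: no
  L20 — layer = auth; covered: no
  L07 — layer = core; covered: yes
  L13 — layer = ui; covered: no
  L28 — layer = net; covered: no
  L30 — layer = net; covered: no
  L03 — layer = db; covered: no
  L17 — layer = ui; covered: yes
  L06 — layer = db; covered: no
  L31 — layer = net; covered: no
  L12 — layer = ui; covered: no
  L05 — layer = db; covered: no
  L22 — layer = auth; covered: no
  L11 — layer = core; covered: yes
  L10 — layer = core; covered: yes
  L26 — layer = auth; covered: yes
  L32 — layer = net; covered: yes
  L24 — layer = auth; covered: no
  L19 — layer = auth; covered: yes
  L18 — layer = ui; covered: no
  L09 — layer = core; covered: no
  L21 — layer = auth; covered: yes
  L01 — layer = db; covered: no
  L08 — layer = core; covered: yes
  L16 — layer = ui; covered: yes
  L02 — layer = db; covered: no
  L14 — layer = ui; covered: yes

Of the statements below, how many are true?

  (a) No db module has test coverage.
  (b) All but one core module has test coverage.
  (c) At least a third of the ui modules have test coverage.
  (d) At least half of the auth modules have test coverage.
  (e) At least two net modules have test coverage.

(a) db: |A| = 7, |A ∩ B| = 0; needs A ∩ B = ∅ (|A ∩ B| = 0) — true.
(b) core: |A| = 5, |A ∩ B| = 4; needs |A ∖ B| = 1 — true.
(c) ui: |A| = 7, |A ∩ B| = 3; needs |A ∩ B| / |A| ≥ 1/3 — true.
(d) auth: |A| = 9, |A ∩ B| = 5; needs |A ∩ B| ≥ |A ∖ B| — true.
(e) net: |A| = 5, |A ∩ B| = 2; needs |A ∩ B| ≥ 2 — true.

5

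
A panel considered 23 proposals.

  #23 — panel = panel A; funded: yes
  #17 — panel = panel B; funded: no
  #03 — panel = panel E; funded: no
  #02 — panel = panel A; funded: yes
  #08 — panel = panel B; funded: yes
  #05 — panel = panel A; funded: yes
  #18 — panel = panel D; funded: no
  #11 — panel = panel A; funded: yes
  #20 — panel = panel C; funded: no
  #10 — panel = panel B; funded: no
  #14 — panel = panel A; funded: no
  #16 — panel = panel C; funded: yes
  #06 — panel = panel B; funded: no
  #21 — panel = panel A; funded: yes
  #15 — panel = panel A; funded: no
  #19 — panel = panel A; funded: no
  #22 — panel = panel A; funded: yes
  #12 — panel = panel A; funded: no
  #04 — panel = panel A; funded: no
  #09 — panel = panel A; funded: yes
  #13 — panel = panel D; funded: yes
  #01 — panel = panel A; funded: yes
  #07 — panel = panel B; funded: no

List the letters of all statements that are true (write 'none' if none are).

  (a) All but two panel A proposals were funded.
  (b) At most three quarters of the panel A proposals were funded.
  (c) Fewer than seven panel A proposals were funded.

(b)

|A| = 13, |A ∩ B| = 8, |A ∖ B| = 5.
(a) |A ∖ B| = 2: fails.
(b) |A ∩ B| / |A| ≤ 3/4: holds.
(c) |A ∩ B| < 7: fails.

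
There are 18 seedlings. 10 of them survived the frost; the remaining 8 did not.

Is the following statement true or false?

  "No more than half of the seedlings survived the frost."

False

'No more than half of the seedlings survived the frost' holds iff |A ∩ B| ≤ |A ∖ B|.
|A| = 18, |A ∩ B| = 10, |A ∖ B| = 8.
10 > 8, so the statement is false.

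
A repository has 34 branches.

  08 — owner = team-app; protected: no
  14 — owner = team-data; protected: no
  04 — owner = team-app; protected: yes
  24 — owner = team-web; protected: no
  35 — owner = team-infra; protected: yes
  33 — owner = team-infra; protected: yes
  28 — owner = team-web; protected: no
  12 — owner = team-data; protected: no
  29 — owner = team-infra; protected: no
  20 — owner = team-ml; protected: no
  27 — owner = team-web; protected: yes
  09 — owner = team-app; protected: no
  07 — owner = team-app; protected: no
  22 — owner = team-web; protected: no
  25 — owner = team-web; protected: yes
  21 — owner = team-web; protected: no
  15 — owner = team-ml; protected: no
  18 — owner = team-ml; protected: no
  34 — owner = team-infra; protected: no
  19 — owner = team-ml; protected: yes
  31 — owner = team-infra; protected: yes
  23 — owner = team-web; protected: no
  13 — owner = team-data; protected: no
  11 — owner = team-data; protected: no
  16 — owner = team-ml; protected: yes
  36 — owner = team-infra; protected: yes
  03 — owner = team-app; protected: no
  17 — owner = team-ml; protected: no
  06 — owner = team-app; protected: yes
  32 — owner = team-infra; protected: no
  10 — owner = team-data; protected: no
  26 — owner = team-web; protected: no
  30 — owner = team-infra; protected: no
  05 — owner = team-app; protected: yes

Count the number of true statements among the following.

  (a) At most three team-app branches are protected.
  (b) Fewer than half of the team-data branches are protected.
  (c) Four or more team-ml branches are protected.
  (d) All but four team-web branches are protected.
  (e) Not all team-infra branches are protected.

(a) team-app: |A| = 7, |A ∩ B| = 3; needs |A ∩ B| ≤ 3 — true.
(b) team-data: |A| = 5, |A ∩ B| = 0; needs |A ∩ B| < |A ∖ B| — true.
(c) team-ml: |A| = 6, |A ∩ B| = 2; needs |A ∩ B| ≥ 4 — false.
(d) team-web: |A| = 8, |A ∩ B| = 2; needs |A ∖ B| = 4 — false.
(e) team-infra: |A| = 8, |A ∩ B| = 4; needs A ⊄ B (|A ∖ B| ≥ 1) — true.

3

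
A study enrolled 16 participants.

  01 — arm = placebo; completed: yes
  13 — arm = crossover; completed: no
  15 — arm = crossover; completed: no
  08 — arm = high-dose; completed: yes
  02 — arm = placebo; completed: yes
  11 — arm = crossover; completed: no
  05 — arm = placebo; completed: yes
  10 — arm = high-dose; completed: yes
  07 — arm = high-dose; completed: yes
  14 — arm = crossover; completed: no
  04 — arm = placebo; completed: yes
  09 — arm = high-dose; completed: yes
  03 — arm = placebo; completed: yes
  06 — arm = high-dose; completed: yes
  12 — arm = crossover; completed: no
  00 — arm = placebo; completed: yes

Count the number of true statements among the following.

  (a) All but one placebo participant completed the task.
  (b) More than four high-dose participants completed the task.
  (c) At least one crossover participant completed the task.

(a) placebo: |A| = 6, |A ∩ B| = 6; needs |A ∖ B| = 1 — false.
(b) high-dose: |A| = 5, |A ∩ B| = 5; needs |A ∩ B| > 4 — true.
(c) crossover: |A| = 5, |A ∩ B| = 0; needs A ∩ B ≠ ∅ (|A ∩ B| ≥ 1) — false.

1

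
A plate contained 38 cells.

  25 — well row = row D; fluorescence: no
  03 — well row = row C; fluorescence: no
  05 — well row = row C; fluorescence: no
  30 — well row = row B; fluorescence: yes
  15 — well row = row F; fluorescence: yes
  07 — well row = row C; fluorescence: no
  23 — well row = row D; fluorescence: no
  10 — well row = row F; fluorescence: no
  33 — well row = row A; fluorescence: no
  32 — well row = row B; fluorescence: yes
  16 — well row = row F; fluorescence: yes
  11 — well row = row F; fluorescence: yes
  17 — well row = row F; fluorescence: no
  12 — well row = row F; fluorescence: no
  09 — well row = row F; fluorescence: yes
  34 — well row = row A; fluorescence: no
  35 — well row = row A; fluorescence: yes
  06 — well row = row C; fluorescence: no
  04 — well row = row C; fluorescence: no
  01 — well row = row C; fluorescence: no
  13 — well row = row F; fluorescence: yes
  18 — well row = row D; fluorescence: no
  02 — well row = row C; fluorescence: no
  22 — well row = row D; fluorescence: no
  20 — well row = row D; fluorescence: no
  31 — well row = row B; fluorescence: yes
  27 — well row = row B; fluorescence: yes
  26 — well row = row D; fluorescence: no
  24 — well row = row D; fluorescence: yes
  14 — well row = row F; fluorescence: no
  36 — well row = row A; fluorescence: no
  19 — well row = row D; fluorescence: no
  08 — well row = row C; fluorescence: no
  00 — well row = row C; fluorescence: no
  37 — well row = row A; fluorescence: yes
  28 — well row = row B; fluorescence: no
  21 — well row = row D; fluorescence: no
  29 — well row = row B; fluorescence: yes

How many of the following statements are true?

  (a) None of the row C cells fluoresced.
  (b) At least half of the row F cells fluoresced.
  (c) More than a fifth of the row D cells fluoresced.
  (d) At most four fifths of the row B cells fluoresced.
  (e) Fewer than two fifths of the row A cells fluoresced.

2

(a) row C: |A| = 9, |A ∩ B| = 0; needs A ∩ B = ∅ (|A ∩ B| = 0) — true.
(b) row F: |A| = 9, |A ∩ B| = 5; needs |A ∩ B| ≥ |A ∖ B| — true.
(c) row D: |A| = 9, |A ∩ B| = 1; needs |A ∩ B| / |A| > 1/5 — false.
(d) row B: |A| = 6, |A ∩ B| = 5; needs |A ∩ B| / |A| ≤ 4/5 — false.
(e) row A: |A| = 5, |A ∩ B| = 2; needs |A ∩ B| / |A| < 2/5 — false.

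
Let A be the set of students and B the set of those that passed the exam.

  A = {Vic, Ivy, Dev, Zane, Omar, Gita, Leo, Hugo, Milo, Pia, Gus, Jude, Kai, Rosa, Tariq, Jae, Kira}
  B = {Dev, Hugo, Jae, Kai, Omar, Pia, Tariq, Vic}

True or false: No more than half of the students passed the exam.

True

'No more than half of the students passed the exam' holds iff |A ∩ B| ≤ |A ∖ B|.
|A| = 17, |A ∩ B| = 8, |A ∖ B| = 9.
8 < 9, so the statement is true.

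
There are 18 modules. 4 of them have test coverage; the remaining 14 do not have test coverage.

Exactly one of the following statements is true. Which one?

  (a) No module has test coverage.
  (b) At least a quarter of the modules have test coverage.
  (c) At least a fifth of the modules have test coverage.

|A| = 18, |A ∩ B| = 4, |A ∖ B| = 14.
(a) requires A ∩ B = ∅ (|A ∩ B| = 0): false.
(b) requires |A ∩ B| / |A| ≥ 1/4: false.
(c) requires |A ∩ B| / |A| ≥ 1/5: true.

(c)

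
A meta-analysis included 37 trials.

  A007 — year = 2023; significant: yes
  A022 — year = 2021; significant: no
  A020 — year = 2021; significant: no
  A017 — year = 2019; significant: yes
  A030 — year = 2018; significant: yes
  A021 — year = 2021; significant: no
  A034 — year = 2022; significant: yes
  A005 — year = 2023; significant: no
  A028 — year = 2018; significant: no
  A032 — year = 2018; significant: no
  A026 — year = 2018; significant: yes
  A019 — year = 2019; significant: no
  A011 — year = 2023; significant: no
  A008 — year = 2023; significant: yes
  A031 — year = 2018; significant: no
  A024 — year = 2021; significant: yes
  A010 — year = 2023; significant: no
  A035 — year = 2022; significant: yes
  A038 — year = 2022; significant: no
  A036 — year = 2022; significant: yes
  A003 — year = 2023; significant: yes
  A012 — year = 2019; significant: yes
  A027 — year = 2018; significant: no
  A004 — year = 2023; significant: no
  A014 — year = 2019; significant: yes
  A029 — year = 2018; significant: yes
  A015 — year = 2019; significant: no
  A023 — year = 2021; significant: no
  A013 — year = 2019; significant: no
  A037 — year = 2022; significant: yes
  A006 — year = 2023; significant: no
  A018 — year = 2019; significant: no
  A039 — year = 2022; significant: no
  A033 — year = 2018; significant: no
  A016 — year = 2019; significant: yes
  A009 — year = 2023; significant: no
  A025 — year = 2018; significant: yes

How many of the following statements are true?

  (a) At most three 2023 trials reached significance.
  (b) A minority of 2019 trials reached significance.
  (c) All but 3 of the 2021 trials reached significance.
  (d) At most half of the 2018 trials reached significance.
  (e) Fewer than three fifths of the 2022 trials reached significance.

(a) 2023: |A| = 9, |A ∩ B| = 3; needs |A ∩ B| ≤ 3 — true.
(b) 2019: |A| = 8, |A ∩ B| = 4; needs |A ∩ B| < |A ∖ B| — false.
(c) 2021: |A| = 5, |A ∩ B| = 1; needs |A ∖ B| = 3 — false.
(d) 2018: |A| = 9, |A ∩ B| = 4; needs |A ∩ B| ≤ |A ∖ B| — true.
(e) 2022: |A| = 6, |A ∩ B| = 4; needs |A ∩ B| / |A| < 3/5 — false.

2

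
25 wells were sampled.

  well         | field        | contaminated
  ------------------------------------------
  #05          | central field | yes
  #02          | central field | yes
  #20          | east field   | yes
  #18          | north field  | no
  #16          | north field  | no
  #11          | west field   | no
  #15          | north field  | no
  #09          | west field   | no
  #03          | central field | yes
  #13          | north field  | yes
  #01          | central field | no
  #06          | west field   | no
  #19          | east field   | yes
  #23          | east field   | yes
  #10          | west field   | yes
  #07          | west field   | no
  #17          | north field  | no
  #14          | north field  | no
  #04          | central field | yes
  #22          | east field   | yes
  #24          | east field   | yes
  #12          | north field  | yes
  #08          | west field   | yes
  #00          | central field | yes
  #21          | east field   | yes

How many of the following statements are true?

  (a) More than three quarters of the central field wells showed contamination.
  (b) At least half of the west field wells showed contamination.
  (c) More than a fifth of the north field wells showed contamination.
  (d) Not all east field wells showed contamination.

(a) central field: |A| = 6, |A ∩ B| = 5; needs |A ∩ B| / |A| > 3/4 — true.
(b) west field: |A| = 6, |A ∩ B| = 2; needs |A ∩ B| ≥ |A ∖ B| — false.
(c) north field: |A| = 7, |A ∩ B| = 2; needs |A ∩ B| / |A| > 1/5 — true.
(d) east field: |A| = 6, |A ∩ B| = 6; needs A ⊄ B (|A ∖ B| ≥ 1) — false.

2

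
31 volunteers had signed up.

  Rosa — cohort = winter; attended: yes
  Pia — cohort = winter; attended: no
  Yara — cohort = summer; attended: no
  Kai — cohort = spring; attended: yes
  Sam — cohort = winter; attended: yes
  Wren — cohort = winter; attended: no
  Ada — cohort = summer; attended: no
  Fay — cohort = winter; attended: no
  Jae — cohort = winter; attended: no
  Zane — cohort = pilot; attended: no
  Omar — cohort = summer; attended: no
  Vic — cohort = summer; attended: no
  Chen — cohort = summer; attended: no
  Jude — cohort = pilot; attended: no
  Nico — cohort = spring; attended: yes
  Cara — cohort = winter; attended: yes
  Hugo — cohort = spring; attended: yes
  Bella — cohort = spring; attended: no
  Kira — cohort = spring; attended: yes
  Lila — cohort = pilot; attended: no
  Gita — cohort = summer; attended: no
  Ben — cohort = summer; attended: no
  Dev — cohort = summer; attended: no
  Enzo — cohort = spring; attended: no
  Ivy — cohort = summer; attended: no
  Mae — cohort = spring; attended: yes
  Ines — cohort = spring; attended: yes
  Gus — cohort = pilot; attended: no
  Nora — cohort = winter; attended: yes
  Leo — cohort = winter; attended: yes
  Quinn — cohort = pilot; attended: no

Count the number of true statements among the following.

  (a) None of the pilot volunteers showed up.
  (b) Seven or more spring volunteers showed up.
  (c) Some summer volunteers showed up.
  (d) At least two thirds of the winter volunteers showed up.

(a) pilot: |A| = 5, |A ∩ B| = 0; needs A ∩ B = ∅ (|A ∩ B| = 0) — true.
(b) spring: |A| = 8, |A ∩ B| = 6; needs |A ∩ B| ≥ 7 — false.
(c) summer: |A| = 9, |A ∩ B| = 0; needs A ∩ B ≠ ∅ (|A ∩ B| ≥ 1) — false.
(d) winter: |A| = 9, |A ∩ B| = 5; needs |A ∩ B| / |A| ≥ 2/3 — false.

1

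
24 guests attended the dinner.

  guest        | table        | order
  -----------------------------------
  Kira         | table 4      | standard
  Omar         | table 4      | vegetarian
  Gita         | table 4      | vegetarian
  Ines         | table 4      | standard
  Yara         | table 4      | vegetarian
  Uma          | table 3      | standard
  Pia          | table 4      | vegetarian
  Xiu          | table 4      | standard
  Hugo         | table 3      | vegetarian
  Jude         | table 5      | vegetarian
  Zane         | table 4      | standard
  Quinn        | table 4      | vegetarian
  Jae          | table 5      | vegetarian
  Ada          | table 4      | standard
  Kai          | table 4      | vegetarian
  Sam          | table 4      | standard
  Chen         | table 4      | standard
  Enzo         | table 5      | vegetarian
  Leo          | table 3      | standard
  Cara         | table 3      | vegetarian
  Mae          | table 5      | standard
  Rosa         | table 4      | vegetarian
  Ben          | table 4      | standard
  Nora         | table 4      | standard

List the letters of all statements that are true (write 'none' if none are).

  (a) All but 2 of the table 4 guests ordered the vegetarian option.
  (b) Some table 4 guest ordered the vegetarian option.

|A| = 16, |A ∩ B| = 7, |A ∖ B| = 9.
(a) |A ∖ B| = 2: fails.
(b) A ∩ B ≠ ∅ (|A ∩ B| ≥ 1): holds.

(b)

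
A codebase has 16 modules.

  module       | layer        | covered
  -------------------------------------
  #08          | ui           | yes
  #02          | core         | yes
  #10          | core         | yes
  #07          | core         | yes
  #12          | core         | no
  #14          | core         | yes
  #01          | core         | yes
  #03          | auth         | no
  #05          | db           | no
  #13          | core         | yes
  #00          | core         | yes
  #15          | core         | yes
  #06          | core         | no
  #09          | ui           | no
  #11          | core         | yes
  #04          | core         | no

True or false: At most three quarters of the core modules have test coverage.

True

The determiner here denotes the relation: |A ∩ B| / |A| ≤ 3/4.
A (the restrictor) = {#02, #10, #07, #12, #14, #01, #13, #00, #15, #06, #11, #04}, |A| = 12.
A ∩ B = {#02, #10, #07, #14, #01, #13, #00, #15, #11}, so |A ∩ B| = 9.
A ∖ B = {#12, #06, #04}, so |A ∖ B| = 3.
|A ∩ B|/|A| = 9/12, so the statement is true.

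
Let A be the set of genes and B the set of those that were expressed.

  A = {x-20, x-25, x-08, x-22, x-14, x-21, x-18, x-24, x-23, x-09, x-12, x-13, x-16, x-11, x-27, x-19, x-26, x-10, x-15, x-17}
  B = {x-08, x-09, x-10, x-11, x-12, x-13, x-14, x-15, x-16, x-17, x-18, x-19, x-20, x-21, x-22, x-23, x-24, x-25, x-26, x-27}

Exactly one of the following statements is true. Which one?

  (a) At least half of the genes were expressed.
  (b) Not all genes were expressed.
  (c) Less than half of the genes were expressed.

|A| = 20, |A ∩ B| = 20, |A ∖ B| = 0.
(a) requires |A ∩ B| ≥ |A ∖ B|: true.
(b) requires A ⊄ B (|A ∖ B| ≥ 1): false.
(c) requires |A ∩ B| < |A ∖ B|: false.

(a)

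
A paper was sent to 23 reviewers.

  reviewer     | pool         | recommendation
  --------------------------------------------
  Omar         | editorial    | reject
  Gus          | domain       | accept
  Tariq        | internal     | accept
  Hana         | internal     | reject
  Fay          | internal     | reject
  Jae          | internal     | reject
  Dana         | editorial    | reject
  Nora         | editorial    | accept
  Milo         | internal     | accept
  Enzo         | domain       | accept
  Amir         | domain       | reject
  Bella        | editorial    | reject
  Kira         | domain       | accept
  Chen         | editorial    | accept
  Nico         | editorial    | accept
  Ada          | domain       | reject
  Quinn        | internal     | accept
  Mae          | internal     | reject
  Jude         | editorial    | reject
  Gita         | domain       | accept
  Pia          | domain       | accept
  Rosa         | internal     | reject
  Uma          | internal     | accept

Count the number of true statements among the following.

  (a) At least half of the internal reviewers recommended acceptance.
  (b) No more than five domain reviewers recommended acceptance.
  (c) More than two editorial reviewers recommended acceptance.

(a) internal: |A| = 9, |A ∩ B| = 4; needs |A ∩ B| ≥ |A ∖ B| — false.
(b) domain: |A| = 7, |A ∩ B| = 5; needs |A ∩ B| ≤ 5 — true.
(c) editorial: |A| = 7, |A ∩ B| = 3; needs |A ∩ B| > 2 — true.

2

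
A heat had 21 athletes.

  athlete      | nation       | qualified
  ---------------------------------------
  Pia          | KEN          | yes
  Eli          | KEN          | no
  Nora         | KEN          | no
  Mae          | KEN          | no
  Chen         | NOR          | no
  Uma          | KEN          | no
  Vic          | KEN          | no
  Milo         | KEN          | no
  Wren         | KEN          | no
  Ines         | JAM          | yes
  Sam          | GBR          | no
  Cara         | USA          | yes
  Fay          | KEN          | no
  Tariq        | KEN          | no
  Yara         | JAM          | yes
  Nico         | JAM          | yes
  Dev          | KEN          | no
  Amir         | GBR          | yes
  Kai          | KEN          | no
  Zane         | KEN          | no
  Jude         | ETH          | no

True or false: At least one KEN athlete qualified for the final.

'At least one KEN athlete qualified for the final' holds iff A ∩ B ≠ ∅ (|A ∩ B| ≥ 1).
A (the restrictor) = {Pia, Eli, Nora, Mae, Uma, Vic, Milo, Wren, Fay, Tariq, Dev, Kai, Zane}, |A| = 13.
A ∩ B = {Pia}, so |A ∩ B| = 1.
So the statement is true.

True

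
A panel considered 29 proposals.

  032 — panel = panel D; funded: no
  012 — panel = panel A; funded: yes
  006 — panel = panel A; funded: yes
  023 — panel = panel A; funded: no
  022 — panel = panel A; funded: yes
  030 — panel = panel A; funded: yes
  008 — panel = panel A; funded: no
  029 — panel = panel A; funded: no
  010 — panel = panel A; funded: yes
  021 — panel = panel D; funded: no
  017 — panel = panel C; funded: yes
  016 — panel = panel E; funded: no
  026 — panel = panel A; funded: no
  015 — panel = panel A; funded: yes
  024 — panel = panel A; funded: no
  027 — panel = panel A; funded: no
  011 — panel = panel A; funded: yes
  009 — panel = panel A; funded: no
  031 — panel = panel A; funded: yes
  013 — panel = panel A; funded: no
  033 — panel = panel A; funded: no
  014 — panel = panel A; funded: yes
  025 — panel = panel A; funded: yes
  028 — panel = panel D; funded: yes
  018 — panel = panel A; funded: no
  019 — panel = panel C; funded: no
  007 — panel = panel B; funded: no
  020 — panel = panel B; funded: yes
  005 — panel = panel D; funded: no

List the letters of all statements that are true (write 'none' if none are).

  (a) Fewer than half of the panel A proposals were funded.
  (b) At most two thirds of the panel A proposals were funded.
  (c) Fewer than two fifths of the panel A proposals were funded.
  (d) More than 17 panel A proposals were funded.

|A| = 20, |A ∩ B| = 10, |A ∖ B| = 10.
(a) |A ∩ B| < |A ∖ B|: fails.
(b) |A ∩ B| / |A| ≤ 2/3: holds.
(c) |A ∩ B| / |A| < 2/5: fails.
(d) |A ∩ B| > 17: fails.

(b)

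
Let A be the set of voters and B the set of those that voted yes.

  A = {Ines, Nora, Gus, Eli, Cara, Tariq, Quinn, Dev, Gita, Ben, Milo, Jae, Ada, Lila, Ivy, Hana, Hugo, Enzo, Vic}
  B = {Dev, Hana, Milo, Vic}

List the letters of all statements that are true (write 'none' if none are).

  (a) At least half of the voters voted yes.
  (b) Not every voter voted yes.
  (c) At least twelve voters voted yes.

|A| = 19, |A ∩ B| = 4, |A ∖ B| = 15.
(a) |A ∩ B| ≥ |A ∖ B|: fails.
(b) A ⊄ B (|A ∖ B| ≥ 1): holds.
(c) |A ∩ B| ≥ 12: fails.

(b)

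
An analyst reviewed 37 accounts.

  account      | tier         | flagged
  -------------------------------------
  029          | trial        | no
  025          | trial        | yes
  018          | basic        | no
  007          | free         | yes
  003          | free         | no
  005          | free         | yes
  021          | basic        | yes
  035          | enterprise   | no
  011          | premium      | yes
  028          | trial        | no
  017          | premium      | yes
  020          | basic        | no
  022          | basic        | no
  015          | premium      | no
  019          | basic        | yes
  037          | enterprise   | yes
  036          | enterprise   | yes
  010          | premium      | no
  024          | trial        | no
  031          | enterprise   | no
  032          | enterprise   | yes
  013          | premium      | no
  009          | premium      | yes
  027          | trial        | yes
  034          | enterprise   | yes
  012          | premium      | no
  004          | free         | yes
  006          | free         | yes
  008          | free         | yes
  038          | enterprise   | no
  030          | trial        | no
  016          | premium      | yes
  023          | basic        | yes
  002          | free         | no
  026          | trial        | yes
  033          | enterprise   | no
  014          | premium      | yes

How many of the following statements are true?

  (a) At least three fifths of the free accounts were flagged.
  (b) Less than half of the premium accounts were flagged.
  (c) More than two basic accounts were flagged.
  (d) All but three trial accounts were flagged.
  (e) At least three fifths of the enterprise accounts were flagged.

2

(a) free: |A| = 7, |A ∩ B| = 5; needs |A ∩ B| / |A| ≥ 3/5 — true.
(b) premium: |A| = 9, |A ∩ B| = 5; needs |A ∩ B| < |A ∖ B| — false.
(c) basic: |A| = 6, |A ∩ B| = 3; needs |A ∩ B| > 2 — true.
(d) trial: |A| = 7, |A ∩ B| = 3; needs |A ∖ B| = 3 — false.
(e) enterprise: |A| = 8, |A ∩ B| = 4; needs |A ∩ B| / |A| ≥ 3/5 — false.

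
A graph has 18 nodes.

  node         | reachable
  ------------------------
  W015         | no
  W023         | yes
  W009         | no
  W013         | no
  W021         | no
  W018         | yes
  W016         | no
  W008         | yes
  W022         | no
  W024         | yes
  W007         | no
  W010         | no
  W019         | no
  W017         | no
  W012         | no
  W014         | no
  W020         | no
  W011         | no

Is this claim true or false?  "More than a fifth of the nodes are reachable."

Truth condition: |A ∩ B| / |A| > 1/5.
|A| = 18, |A ∩ B| = 4, |A ∖ B| = 14.
|A ∩ B|/|A| = 4/18, so the statement is true.

True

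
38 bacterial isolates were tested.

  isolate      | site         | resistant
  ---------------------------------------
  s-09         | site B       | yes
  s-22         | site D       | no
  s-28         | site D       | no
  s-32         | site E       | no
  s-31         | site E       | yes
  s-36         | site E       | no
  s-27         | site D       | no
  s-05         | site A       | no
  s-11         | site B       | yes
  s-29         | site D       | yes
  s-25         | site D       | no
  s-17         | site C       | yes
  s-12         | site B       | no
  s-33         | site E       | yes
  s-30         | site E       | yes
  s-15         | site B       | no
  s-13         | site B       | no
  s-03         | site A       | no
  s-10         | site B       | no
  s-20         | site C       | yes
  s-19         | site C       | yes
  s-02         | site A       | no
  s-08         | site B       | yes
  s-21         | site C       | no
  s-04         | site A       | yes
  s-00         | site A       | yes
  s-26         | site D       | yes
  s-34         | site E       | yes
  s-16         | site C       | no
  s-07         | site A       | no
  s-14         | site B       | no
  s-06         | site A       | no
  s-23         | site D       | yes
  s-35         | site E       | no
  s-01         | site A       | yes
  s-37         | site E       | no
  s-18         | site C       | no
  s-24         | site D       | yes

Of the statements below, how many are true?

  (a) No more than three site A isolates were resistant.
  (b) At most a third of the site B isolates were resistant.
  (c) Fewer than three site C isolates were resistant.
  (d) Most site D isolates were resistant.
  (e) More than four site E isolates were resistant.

(a) site A: |A| = 8, |A ∩ B| = 3; needs |A ∩ B| ≤ 3 — true.
(b) site B: |A| = 8, |A ∩ B| = 3; needs |A ∩ B| / |A| ≤ 1/3 — false.
(c) site C: |A| = 6, |A ∩ B| = 3; needs |A ∩ B| < 3 — false.
(d) site D: |A| = 8, |A ∩ B| = 4; needs |A ∩ B| > |A ∖ B| — false.
(e) site E: |A| = 8, |A ∩ B| = 4; needs |A ∩ B| > 4 — false.

1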